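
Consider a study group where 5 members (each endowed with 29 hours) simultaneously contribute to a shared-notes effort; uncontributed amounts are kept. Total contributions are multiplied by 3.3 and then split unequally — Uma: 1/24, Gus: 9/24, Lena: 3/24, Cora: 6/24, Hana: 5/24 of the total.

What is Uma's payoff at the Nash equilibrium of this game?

32.99 hours

Player j's private return per contributed unit is 3.3 × (j's share). Contributing is weakly dominant for j when that share is at least 1/3.3 = 0.3030, and contributing 0 is dominant otherwise.
Only Gus (9/24) clears that bar, contributing 29; the remaining 4 contribute 0. Total contributed: 29.
Uma keeps 29 and receives 3.3 × 29 × 1/24 = 3.99 from the shared-notes effort, for a payoff of 32.99.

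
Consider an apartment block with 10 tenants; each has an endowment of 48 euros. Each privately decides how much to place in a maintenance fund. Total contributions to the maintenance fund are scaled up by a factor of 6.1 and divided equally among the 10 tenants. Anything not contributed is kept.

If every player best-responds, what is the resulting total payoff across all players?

Each contributed unit returns 6.1/10 = 0.6100 to its contributor — below 1 — so contributing 0 is dominant for every player. At the Nash equilibrium everyone keeps their 48, and the group total is 10 × 48 = 480.

480.00 euros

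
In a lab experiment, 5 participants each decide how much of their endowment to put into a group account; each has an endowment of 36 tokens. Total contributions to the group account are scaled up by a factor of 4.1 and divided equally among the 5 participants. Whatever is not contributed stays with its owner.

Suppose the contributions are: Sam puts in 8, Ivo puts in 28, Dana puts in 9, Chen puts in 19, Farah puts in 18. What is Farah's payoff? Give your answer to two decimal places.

85.24 tokens

Total contributed: 8 + 28 + 9 + 19 + 18 = 82.
Each receives 4.1 × 82 / 5 = 67.24 from the group account.
Farah keeps 36 − 18 = 18, so Farah's payoff is 18 + 67.24 = 85.24.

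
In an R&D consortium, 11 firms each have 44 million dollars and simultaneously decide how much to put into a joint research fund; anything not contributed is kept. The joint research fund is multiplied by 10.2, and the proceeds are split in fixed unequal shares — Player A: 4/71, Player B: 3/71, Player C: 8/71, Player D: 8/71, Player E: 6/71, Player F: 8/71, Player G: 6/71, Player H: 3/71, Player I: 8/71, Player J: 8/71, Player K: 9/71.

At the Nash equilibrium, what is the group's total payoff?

2912.80 million dollars

For player j, contributing a unit is worthwhile iff 10.2 × (j's share) ≥ 1, i.e. iff j's share is at least 0.0980.
The shares above 0.0980 belong to Player C, Player D, Player F, Player I, Player J and Player K, contributing 44 each; the remaining 5 contribute 0. Total contributed: 264.
The joint research fund pays out 10.2 × 264 = 2692.80 in total (split across the unequal shares, but the aggregate is all that matters for the group sum).
The 5 free-riders keep 44 each, adding 220. Group total = 220 + 2692.80 = 2912.80.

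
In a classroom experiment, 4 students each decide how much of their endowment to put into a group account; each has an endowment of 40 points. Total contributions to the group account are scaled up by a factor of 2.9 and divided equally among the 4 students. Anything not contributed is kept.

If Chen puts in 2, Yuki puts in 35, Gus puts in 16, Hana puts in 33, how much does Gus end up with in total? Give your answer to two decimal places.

Total contributed: 2 + 35 + 16 + 33 = 86.
Each receives 2.9 × 86 / 4 = 62.35 from the group account.
Gus keeps 40 − 16 = 24, so Gus's payoff is 24 + 62.35 = 86.35.

86.35 points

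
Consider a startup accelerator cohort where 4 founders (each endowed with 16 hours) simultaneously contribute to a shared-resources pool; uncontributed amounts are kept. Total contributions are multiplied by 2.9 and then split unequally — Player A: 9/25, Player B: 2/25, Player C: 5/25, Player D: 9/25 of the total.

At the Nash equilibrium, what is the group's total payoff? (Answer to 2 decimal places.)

124.80 hours

A player with share s gets back 2.9·s per unit contributed, so full contribution is dominant for anyone with s > 1/2.9 = 0.3448 and zero contribution is dominant for anyone below.
The shares above 0.3448 belong to Player A and Player D, contributing 16 each; the remaining 2 contribute 0. Total contributed: 32.
The shared-resources pool pays out 2.9 × 32 = 92.80 in total (split across the unequal shares, but the aggregate is all that matters for the group sum).
The 2 free-riders keep 16 each, adding 32. Group total = 32 + 92.80 = 124.80.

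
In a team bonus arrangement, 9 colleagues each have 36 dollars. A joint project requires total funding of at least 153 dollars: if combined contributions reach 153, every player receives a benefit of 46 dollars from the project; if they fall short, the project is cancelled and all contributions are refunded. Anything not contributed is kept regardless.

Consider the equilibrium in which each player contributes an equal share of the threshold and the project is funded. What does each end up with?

Equal share of the threshold: 153/9 = 17.
At this profile no one gains by cutting their contribution: any cut drops the total below 153, the project is cancelled, contributions are refunded, and the deviator ends with 36, which is less than 36 − 17 + 46 = 65. Contributing more than 17 just wastes the excess. So contributing exactly 17 is a best response.
Each player's payoff: 36 − 17 + 46 = 65.

65 dollars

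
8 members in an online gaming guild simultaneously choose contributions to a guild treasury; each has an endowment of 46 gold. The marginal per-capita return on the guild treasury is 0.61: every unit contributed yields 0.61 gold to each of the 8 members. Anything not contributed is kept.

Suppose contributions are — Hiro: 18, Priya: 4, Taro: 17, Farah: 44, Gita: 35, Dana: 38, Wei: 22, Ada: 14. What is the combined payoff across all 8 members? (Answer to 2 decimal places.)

Total contributed: 18 + 4 + 17 + 44 + 35 + 38 + 22 + 14 = 192; total kept: 8 × 46 − 192 = 176.
The guild treasury pays out 0.61 × 8 × 192 = 936.96 in aggregate.
Group total = 176 + 936.96 = 1112.96.

1112.96 gold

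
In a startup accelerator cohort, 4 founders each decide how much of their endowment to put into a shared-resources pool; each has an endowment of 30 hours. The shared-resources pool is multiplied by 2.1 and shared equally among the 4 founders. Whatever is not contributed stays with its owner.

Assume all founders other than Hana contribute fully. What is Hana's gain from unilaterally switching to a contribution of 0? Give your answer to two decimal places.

14.25 hours

Switching from a contribution of 30 to 0 lets Hana keep an extra 30 hours, but lowers the shared-resources pool by 30, which costs Hana their own share of that drop: 2.1/4 × 30 = 15.75.
Net gain = 30 − 15.75 = 14.25. The private return per contributed unit (0.5250) is below 1, so free-riding is indeed the best response regardless of what the others do.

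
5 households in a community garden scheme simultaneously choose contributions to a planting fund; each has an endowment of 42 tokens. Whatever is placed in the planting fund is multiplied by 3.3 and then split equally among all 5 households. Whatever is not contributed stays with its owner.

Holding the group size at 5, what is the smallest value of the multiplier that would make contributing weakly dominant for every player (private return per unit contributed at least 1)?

5

A contributed unit returns (multiplier)/5 to its contributor.
This reaches 1 exactly when the multiplier is 5.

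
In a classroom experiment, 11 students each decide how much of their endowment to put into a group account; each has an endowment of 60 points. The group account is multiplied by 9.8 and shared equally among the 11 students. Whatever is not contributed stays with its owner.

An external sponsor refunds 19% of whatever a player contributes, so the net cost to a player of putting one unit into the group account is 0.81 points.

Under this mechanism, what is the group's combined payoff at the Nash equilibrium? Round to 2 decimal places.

Under the mechanism each unit contributed yields (9.8/11) / 0.81 = 1.0999 back to its contributor per unit of net cost, which exceeds 1, making full contribution the dominant choice for everyone.
At the Nash equilibrium everyone contributes 60. Group total payoff = 11 × (60 × 0.19 + 9.8 × 60) = 6593.40.

6593.40 points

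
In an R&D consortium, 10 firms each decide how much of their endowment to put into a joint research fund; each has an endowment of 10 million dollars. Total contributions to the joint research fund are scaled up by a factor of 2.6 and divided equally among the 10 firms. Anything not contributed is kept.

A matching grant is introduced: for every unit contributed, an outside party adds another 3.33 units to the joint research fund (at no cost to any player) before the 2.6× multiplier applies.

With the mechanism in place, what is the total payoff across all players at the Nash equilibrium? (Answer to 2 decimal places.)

1125.80 million dollars

Under the mechanism each unit contributed yields 2.6 × 4.33 / 10 = 1.1258 back to its contributor per unit of net cost, which exceeds 1, making full contribution the dominant choice for everyone.
At the Nash equilibrium everyone contributes 10. Group total payoff = 2.6 × 4.33 × 100 = 1125.80.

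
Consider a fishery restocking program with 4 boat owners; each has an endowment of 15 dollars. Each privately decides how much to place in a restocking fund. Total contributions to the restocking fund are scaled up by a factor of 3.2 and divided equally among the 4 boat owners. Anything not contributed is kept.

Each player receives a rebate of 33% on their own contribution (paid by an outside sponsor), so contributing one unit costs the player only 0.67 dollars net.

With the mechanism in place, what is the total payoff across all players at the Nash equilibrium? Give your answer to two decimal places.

With the mechanism, a contributed unit returns (3.2/4) / 0.67 = 1.1940 per unit of net cost to the contributor — now above 1 — so contributing fully is weakly dominant for every player.
At the Nash equilibrium everyone contributes 15. Group total payoff = 4 × (15 × 0.33 + 3.2 × 15) = 211.80.

211.80 dollars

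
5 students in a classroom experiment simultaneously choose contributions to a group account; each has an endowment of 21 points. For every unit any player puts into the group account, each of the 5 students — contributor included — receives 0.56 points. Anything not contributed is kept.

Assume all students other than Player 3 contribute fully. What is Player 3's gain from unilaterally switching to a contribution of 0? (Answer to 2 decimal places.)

Switching from a contribution of 21 to 0 lets Player 3 keep an extra 21 points, but lowers the group account by 21, which costs Player 3 their own share of that drop: 0.56 × 21 = 11.76.
Net gain = 21 − 11.76 = 9.24. The private return per contributed unit (0.56) is below 1, so free-riding is indeed the best response regardless of what the others do.

9.24 points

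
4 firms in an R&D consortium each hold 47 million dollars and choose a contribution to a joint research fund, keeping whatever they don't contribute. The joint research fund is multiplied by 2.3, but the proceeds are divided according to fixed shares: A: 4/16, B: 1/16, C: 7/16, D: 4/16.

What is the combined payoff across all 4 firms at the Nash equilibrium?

A player with share s gets back 2.3·s per unit contributed, so full contribution is dominant for anyone with s > 1/2.3 = 0.4348 and zero contribution is dominant for anyone below.
Only C (7/16) clears that bar, contributing 47; the remaining 3 contribute 0. Total contributed: 47.
The joint research fund pays out 2.3 × 47 = 108.10 in total (split across the unequal shares, but the aggregate is all that matters for the group sum).
The 3 free-riders keep 47 each, adding 141. Group total = 141 + 108.10 = 249.10.

249.10 million dollars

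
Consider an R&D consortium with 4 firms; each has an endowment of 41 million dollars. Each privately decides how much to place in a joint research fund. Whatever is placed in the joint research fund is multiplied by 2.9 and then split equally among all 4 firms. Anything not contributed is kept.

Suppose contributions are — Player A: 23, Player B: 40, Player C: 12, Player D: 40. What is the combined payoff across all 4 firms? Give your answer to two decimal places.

382.50 million dollars

Total contributed: 23 + 40 + 12 + 40 = 115; total kept: 4 × 41 − 115 = 49.
The joint research fund pays out 2.9 × 115 = 333.50 in aggregate.
Group total = 49 + 333.50 = 382.50.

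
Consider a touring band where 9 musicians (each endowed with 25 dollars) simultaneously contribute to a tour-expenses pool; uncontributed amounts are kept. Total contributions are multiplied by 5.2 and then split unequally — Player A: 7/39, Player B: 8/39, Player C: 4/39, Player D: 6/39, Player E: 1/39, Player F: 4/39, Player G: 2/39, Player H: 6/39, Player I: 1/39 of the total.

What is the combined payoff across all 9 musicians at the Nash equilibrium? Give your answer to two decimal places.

330.00 dollars

Each unit j contributes comes back to j as 5.2 × (j's share), so j prefers to contribute only if that share exceeds 1/5.2 = 0.1923; otherwise keeping the unit dominates.
Player B alone (share 8/39) is above the threshold, contributing 25; the remaining 8 contribute 0. Total contributed: 25.
The tour-expenses pool pays out 5.2 × 25 = 130.00 in total (split across the unequal shares, but the aggregate is all that matters for the group sum).
The 8 free-riders keep 25 each, adding 200. Group total = 200 + 130.00 = 330.00.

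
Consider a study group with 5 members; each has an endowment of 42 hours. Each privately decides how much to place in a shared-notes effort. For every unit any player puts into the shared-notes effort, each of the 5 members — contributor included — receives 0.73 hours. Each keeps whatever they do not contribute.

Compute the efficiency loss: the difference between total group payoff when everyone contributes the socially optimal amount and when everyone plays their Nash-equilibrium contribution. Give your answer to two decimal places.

556.50 hours

The private return per contributed unit is 0.73 < 1, so contributing 0 is dominant for every player. At the Nash equilibrium everyone keeps their 42, and the group total is 5 × 42 = 210.
Each contributed unit returns 3.650 to the group as a whole (0.73 to each of 5 players), which exceeds 1, so the social optimum is full contribution: group total = 3.650 × 210 = 766.50.
Efficiency loss = 766.50 − 210 = 556.50.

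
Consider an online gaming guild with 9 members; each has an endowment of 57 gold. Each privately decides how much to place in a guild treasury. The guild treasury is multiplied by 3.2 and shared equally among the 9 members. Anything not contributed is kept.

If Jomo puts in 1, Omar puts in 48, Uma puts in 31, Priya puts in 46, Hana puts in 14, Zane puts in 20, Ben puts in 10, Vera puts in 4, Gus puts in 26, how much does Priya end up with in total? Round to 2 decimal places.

82.11 gold

Total contributed: 1 + 48 + 31 + 46 + 14 + 20 + 10 + 4 + 26 = 200.
Each receives 3.2 × 200 / 9 = 71.11 from the guild treasury.
Priya keeps 57 − 46 = 11, so Priya's payoff is 11 + 71.11 = 82.11.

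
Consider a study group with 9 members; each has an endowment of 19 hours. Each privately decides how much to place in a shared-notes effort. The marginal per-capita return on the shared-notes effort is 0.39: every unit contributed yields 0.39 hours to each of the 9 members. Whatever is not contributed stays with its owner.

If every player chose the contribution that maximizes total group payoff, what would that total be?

600.21 hours

Each contributed unit returns 3.510 to the group as a whole (0.39 to each of 9 players), which exceeds 1, so the social optimum is full contribution: group total = 3.510 × 171 = 600.21.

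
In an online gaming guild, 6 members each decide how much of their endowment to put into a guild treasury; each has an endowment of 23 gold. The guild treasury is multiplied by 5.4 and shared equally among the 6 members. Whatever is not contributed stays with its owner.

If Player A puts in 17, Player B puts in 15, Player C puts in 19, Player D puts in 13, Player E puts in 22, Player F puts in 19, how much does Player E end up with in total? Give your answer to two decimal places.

95.50 gold

Total contributed: 17 + 15 + 19 + 13 + 22 + 19 = 105.
Each receives 5.4 × 105 / 6 = 94.50 from the guild treasury.
Player E keeps 23 − 22 = 1, so Player E's payoff is 1 + 94.50 = 95.50.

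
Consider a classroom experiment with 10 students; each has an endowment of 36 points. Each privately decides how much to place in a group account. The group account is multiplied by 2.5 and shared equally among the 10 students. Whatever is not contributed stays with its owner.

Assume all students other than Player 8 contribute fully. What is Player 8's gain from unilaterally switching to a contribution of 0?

27.00 points

Switching from a contribution of 36 to 0 lets Player 8 keep an extra 36 points, but lowers the group account by 36, which costs Player 8 their own share of that drop: 2.5/10 × 36 = 9.00.
Net gain = 36 − 9.00 = 27.00. The private return per contributed unit (0.2500) is below 1, so free-riding is indeed the best response regardless of what the others do.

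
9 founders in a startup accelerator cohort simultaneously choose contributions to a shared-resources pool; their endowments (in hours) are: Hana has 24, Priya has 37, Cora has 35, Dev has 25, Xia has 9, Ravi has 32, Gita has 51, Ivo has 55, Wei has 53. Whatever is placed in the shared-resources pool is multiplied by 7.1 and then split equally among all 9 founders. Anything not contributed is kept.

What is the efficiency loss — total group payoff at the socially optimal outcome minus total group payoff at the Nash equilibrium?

The private return per contributed unit is 7.1/9 = 0.7889 < 1 for every player regardless of endowment, so the Nash equilibrium is zero contribution and the group total is Σ E_j = 24 + 37 + 35 + 25 + 9 + 32 + 51 + 55 + 53 = 321.
Each contributed unit returns 7.100 to the group, so the social optimum is full contribution by everyone: group total = 7.100 × 321 = 2279.10.
Efficiency loss = (7.100 − 1) × 321 = 1958.10.

1958.10 hours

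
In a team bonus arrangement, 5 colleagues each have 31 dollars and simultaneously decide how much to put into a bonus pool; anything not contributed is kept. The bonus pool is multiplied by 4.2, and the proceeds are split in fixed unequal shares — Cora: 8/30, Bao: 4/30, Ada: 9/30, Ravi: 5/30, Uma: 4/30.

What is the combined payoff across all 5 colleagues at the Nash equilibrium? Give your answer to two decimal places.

353.40 dollars

Player j's private return per contributed unit is 4.2 × (j's share). Contributing is weakly dominant for j when that share is at least 1/4.2 = 0.2381, and contributing 0 is dominant otherwise.
The shares above 0.2381 belong to Cora and Ada, contributing 31 each; the remaining 3 contribute 0. Total contributed: 62.
The bonus pool pays out 4.2 × 62 = 260.40 in total (split across the unequal shares, but the aggregate is all that matters for the group sum).
The 3 free-riders keep 31 each, adding 93. Group total = 93 + 260.40 = 353.40.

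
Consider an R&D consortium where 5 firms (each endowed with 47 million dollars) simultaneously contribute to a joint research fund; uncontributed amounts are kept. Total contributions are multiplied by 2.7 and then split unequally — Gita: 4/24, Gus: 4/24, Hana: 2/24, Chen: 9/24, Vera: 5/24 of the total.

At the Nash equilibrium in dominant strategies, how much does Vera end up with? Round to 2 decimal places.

73.44 million dollars

Each unit j contributes comes back to j as 2.7 × (j's share), so j prefers to contribute only if that share exceeds 1/2.7 = 0.3704; otherwise keeping the unit dominates.
Only Chen (9/24) clears that bar, contributing 47; the remaining 4 contribute 0. Total contributed: 47.
Vera keeps 47 and receives 2.7 × 47 × 5/24 = 26.44 from the joint research fund, for a payoff of 73.44.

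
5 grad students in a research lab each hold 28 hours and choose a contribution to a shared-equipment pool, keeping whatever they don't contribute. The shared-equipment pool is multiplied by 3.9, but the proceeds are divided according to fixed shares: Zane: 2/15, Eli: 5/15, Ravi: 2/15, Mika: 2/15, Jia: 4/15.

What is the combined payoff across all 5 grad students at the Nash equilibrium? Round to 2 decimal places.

Player j's private return per contributed unit is 3.9 × (j's share). Contributing is weakly dominant for j when that share is at least 1/3.9 = 0.2564, and contributing 0 is dominant otherwise.
Eli and Jia clear that bar, contributing 28 each; the remaining 3 contribute 0. Total contributed: 56.
The shared-equipment pool pays out 3.9 × 56 = 218.40 in total (split across the unequal shares, but the aggregate is all that matters for the group sum).
The 3 free-riders keep 28 each, adding 84. Group total = 84 + 218.40 = 302.40.

302.40 hours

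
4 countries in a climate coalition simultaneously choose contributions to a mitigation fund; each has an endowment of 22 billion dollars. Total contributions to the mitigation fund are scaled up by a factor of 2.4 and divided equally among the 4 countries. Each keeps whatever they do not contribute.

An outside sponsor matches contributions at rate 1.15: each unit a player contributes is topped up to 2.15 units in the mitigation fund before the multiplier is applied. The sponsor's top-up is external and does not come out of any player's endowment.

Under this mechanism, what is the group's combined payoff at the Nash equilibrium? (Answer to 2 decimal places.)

With the mechanism, a contributed unit returns 2.4 × 2.15 / 4 = 1.2900 per unit of net cost to the contributor — now above 1 — so contributing fully is weakly dominant for every player.
At the Nash equilibrium everyone contributes 22. Group total payoff = 2.4 × 2.15 × 88 = 454.08.

454.08 billion dollars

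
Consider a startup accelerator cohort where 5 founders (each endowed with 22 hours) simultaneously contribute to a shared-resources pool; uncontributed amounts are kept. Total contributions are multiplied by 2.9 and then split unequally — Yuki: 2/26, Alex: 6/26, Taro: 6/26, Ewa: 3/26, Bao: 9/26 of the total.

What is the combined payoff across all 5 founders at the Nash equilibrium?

For player j, contributing a unit is worthwhile iff 2.9 × (j's share) ≥ 1, i.e. iff j's share is at least 0.3448.
The only share above 0.3448 is Bao's 9/26, contributing 22; the remaining 4 contribute 0. Total contributed: 22.
The shared-resources pool pays out 2.9 × 22 = 63.80 in total (split across the unequal shares, but the aggregate is all that matters for the group sum).
The 4 free-riders keep 22 each, adding 88. Group total = 88 + 63.80 = 151.80.

151.80 hours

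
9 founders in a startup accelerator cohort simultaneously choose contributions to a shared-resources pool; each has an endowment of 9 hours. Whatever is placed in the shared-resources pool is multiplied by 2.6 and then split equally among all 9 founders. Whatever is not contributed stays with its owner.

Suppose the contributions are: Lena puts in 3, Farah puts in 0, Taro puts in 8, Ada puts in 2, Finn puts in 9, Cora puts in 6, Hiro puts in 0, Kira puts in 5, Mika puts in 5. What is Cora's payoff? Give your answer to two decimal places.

13.98 hours

Total contributed: 3 + 0 + 8 + 2 + 9 + 6 + 0 + 5 + 5 = 38.
Each receives 2.6 × 38 / 9 = 10.98 from the shared-resources pool.
Cora keeps 9 − 6 = 3, so Cora's payoff is 3 + 10.98 = 13.98.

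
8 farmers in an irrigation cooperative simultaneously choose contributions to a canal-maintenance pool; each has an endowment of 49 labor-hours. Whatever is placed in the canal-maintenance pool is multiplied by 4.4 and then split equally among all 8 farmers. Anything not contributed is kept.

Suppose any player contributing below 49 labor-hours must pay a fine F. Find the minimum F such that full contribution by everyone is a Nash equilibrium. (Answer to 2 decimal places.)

22.05 labor-hours

Given the others contribute fully, the best deviation is to contribute 0 (any partial contribution still incurs the fine and gives up units whose private return 0.5500 is below 1).
Deviating from 49 to 0 saves 49 labor-hours but forfeits the deviator's share of the drop in the canal-maintenance pool: 4.4/8 × 49 = 26.95.
So the deviation gain is 49 − 26.95 = 22.05, and the fine must be at least 22.05 labor-hours to wipe it out.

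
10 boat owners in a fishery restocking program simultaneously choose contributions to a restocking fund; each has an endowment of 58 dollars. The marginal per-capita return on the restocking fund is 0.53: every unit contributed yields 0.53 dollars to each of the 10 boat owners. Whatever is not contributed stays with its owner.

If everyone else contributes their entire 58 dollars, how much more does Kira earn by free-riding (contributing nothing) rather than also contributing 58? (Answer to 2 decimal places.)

27.26 dollars

Switching from a contribution of 58 to 0 lets Kira keep an extra 58 dollars, but lowers the restocking fund by 58, which costs Kira their own share of that drop: 0.53 × 58 = 30.74.
Net gain = 58 − 30.74 = 27.26. The private return per contributed unit (0.53) is below 1, so free-riding is indeed the best response regardless of what the others do.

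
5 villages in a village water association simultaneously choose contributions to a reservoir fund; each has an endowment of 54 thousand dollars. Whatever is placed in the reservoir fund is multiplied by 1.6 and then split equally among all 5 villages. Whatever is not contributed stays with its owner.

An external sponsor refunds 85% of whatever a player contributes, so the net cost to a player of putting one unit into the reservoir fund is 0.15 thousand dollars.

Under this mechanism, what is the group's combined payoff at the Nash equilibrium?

The effective private return per unit is now (1.6/5) / 0.15 = 2.1333 > 1, so every player's dominant strategy flips to full contribution.
So the Nash equilibrium is full contribution by all 5; the group earns 5 × (54 × 0.85 + 1.6 × 54) = 661.50.

661.50 thousand dollars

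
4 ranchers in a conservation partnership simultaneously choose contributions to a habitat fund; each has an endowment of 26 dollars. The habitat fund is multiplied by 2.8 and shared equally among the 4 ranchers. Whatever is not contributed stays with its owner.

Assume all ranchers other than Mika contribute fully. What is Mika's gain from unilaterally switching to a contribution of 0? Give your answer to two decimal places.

Switching from a contribution of 26 to 0 lets Mika keep an extra 26 dollars, but lowers the habitat fund by 26, which costs Mika their own share of that drop: 2.8/4 × 26 = 18.20.
Net gain = 26 − 18.20 = 7.80. The private return per contributed unit (0.7000) is below 1, so free-riding is indeed the best response regardless of what the others do.

7.80 dollars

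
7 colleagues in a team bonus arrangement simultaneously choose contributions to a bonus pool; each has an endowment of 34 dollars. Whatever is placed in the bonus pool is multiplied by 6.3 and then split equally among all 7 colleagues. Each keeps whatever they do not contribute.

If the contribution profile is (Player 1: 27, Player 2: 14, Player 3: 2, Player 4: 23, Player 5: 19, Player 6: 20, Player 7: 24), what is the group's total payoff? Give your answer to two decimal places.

921.70 dollars

Total contributed: 27 + 14 + 2 + 23 + 19 + 20 + 24 = 129; total kept: 7 × 34 − 129 = 109.
The bonus pool pays out 6.3 × 129 = 812.70 in aggregate.
Group total = 109 + 812.70 = 921.70.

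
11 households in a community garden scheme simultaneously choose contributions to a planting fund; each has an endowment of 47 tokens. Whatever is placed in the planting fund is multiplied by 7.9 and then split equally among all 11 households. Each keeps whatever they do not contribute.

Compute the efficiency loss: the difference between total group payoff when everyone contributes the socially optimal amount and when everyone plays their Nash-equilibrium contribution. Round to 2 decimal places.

3567.30 tokens

Each contributed unit returns 7.9/11 = 0.7182 to its contributor — below 1 — so contributing 0 is dominant for every player. At the Nash equilibrium everyone keeps their 47, and the group total is 11 × 47 = 517.
Each contributed unit returns 7.900 to the group as a whole (0.7182 to each of 11 players), which exceeds 1, so the social optimum is full contribution: group total = 7.900 × 517 = 4084.30.
Efficiency loss = 4084.30 − 517 = 3567.30.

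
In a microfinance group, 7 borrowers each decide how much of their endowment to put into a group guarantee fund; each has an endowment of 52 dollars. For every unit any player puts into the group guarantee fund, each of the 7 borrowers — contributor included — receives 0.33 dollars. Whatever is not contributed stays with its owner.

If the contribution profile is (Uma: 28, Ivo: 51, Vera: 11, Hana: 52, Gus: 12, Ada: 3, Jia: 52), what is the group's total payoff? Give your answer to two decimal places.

Total contributed: 28 + 51 + 11 + 52 + 12 + 3 + 52 = 209; total kept: 7 × 52 − 209 = 155.
The group guarantee fund pays out 0.33 × 7 × 209 = 482.79 in aggregate.
Group total = 155 + 482.79 = 637.79.

637.79 dollars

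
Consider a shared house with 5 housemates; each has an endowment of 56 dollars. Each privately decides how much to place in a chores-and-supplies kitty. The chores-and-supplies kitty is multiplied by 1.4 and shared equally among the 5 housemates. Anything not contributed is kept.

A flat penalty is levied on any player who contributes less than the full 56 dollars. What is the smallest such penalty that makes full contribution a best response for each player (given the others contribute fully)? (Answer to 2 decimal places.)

40.32 dollars

Given the others contribute fully, the best deviation is to contribute 0 (any partial contribution still incurs the fine and gives up units whose private return 0.2800 is below 1).
Deviating from 56 to 0 saves 56 dollars but forfeits the deviator's share of the drop in the chores-and-supplies kitty: 1.4/5 × 56 = 15.68.
So the deviation gain is 56 − 15.68 = 40.32, and the fine must be at least 40.32 dollars to wipe it out.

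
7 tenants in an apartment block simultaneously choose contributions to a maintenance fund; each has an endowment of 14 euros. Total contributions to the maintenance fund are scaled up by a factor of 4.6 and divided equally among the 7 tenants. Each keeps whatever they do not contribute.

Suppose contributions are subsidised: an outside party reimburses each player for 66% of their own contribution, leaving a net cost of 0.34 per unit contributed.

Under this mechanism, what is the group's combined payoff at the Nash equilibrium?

515.48 euros

With the mechanism, a contributed unit returns (4.6/7) / 0.34 = 1.9328 per unit of net cost to the contributor — now above 1 — so contributing fully is weakly dominant for every player.
At the Nash equilibrium everyone contributes 14. Group total payoff = 7 × (14 × 0.66 + 4.6 × 14) = 515.48.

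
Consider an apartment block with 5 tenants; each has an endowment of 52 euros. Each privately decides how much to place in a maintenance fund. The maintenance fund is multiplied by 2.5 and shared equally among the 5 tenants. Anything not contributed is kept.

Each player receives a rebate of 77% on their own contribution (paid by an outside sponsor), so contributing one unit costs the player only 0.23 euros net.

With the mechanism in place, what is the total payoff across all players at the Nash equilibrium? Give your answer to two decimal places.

850.20 euros

With the mechanism, a contributed unit returns (2.5/5) / 0.23 = 2.1739 per unit of net cost to the contributor — now above 1 — so contributing fully is weakly dominant for every player.
So the Nash equilibrium is full contribution by all 5; the group earns 5 × (52 × 0.77 + 2.5 × 52) = 850.20.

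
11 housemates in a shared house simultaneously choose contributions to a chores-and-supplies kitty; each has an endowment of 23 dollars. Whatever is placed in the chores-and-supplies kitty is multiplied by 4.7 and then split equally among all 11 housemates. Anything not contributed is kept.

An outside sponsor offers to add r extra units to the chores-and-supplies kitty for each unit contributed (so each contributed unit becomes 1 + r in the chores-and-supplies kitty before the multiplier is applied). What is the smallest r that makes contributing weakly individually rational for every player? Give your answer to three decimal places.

With matching at rate r, one contributed unit becomes (1 + r) in the chores-and-supplies kitty and returns 4.7 × (1 + r) / 11 to the contributor.
Setting this equal to 1: 1 + r = 11/4.7 = 2.3404.
So the minimum matching rate is r = 2.3404 − 1 = 1.340.

1.340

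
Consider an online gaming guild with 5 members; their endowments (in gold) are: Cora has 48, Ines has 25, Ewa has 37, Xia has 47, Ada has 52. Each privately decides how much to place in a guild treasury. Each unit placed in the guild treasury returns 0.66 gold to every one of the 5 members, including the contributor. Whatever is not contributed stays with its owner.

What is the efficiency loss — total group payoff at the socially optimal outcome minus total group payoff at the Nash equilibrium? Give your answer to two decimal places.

The private return per contributed unit is 0.66 < 1 for everyone, so the Nash equilibrium is zero contribution and the group total is Σ E_j = 48 + 25 + 37 + 47 + 52 = 209.
Each contributed unit returns 3.300 to the group, so the social optimum is full contribution by everyone: group total = 3.300 × 209 = 689.70.
Efficiency loss = (3.300 − 1) × 209 = 480.70.

480.70 gold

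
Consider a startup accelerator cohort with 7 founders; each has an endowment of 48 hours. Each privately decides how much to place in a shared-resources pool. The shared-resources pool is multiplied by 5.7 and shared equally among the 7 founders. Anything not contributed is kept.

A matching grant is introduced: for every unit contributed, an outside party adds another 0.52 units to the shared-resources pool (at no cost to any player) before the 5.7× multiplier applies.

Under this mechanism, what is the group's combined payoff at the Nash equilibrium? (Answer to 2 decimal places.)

2911.10 hours

Under the mechanism each unit contributed yields 5.7 × 1.52 / 7 = 1.2377 back to its contributor per unit of net cost, which exceeds 1, making full contribution the dominant choice for everyone.
So the Nash equilibrium is full contribution by all 7; the group earns 5.7 × 1.52 × 336 = 2911.10.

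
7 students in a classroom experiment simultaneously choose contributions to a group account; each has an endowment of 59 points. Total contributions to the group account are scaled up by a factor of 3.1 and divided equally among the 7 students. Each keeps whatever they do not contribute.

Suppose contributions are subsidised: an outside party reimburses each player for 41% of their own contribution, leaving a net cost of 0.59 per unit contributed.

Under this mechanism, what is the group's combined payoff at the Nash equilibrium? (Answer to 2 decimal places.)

413.00 points

The effective private return is (3.1/7) / 0.59 = 0.7506, which is still under 1, so the mechanism doesn't change anyone's dominant strategy: zero contribution.
Everyone keeps their endowment and the group total is 7 × 59 = 413.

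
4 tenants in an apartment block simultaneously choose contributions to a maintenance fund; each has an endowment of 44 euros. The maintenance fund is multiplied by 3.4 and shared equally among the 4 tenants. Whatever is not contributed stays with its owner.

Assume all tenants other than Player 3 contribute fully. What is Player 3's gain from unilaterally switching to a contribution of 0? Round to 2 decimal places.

6.60 euros

Switching from a contribution of 44 to 0 lets Player 3 keep an extra 44 euros, but lowers the maintenance fund by 44, which costs Player 3 their own share of that drop: 3.4/4 × 44 = 37.40.
Net gain = 44 − 37.40 = 6.60. The private return per contributed unit (0.8500) is below 1, so free-riding is indeed the best response regardless of what the others do.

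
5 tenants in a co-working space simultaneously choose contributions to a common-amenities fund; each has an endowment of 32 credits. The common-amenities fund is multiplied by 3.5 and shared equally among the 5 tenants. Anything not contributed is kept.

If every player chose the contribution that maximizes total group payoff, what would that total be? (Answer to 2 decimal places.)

Each contributed unit returns 3.500 to the group as a whole (0.7000 to each of 5 players), which exceeds 1, so the social optimum is full contribution: group total = 3.500 × 160 = 560.00.

560.00 credits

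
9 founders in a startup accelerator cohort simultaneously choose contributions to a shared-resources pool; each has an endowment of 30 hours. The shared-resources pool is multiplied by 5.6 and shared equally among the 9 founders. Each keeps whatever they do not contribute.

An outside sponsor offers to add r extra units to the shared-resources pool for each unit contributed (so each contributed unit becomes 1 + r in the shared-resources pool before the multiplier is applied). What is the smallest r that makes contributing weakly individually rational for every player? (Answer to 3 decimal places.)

With matching at rate r, one contributed unit becomes (1 + r) in the shared-resources pool and returns 5.6 × (1 + r) / 9 to the contributor.
Setting this equal to 1: 1 + r = 9/5.6 = 1.6071.
So the minimum matching rate is r = 1.6071 − 1 = 0.607.

0.607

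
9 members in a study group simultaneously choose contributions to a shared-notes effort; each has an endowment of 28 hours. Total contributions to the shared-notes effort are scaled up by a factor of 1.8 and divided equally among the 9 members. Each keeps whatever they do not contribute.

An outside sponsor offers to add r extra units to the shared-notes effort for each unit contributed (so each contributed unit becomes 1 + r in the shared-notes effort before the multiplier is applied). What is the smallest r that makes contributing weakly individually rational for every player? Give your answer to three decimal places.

4.000

With matching at rate r, one contributed unit becomes (1 + r) in the shared-notes effort and returns 1.8 × (1 + r) / 9 to the contributor.
Setting this equal to 1: 1 + r = 9/1.8 = 5.0000.
So the minimum matching rate is r = 5.0000 − 1 = 4.000.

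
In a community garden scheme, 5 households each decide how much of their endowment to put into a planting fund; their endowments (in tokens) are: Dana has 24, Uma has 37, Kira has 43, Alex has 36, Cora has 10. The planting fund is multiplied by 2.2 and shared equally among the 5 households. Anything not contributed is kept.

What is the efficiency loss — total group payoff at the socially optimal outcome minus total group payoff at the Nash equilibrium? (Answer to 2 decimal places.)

180.00 tokens

The private return per contributed unit is 2.2/5 = 0.4400 < 1 for every player regardless of endowment, so the Nash equilibrium is zero contribution and the group total is Σ E_j = 24 + 37 + 43 + 36 + 10 = 150.
Each contributed unit returns 2.200 to the group, so the social optimum is full contribution by everyone: group total = 2.200 × 150 = 330.00.
Efficiency loss = (2.200 − 1) × 150 = 180.00.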